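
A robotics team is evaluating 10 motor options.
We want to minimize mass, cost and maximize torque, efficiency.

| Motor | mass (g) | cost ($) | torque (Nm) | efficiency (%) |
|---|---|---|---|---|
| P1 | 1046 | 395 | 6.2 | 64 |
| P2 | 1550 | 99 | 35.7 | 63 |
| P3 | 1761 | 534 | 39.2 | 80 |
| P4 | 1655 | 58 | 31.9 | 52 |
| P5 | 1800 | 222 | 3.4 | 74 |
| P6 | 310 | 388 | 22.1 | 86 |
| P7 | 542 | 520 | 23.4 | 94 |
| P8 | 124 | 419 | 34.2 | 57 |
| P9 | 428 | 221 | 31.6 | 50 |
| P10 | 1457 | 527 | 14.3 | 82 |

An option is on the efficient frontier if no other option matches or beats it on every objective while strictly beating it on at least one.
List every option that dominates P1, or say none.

P6: mass 310≤1046, cost 388≤395, torque 22.1≥6.2, efficiency 86≥64 — dominates P1.
Others (P2, P3, P4, P5, P7, P8, P9, P10) are each worse than P1 on at least one objective.

P6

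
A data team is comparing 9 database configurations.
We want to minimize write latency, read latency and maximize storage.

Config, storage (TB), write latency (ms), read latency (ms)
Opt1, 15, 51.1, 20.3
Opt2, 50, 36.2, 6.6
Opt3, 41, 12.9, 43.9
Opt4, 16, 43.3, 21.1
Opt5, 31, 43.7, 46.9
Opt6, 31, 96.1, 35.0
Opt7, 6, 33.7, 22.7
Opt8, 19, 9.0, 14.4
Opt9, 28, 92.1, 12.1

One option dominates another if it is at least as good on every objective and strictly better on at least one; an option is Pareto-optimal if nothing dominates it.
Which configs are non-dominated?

Opt1: dominated by Opt2 (storage 50≥15, write latency 36.2≤51.1, read latency 6.6≤20.3).
Opt2: not dominated (best storage).
Opt3: not dominated.
Opt4: dominated by Opt2 (storage 50≥16, write latency 36.2≤43.3, read latency 6.6≤21.1).
Opt5: dominated by Opt2 (storage 50≥31, write latency 36.2≤43.7, read latency 6.6≤46.9).
Opt6: dominated by Opt2 (storage 50≥31, write latency 36.2≤96.1, read latency 6.6≤35.0).
Opt7: dominated by Opt8 (storage 19≥6, write latency 9.0≤33.7, read latency 14.4≤22.7).
Opt8: not dominated (best write latency).
Opt9: dominated by Opt2 (storage 50≥28, write latency 36.2≤92.1, read latency 6.6≤12.1).

Opt2, Opt3, Opt8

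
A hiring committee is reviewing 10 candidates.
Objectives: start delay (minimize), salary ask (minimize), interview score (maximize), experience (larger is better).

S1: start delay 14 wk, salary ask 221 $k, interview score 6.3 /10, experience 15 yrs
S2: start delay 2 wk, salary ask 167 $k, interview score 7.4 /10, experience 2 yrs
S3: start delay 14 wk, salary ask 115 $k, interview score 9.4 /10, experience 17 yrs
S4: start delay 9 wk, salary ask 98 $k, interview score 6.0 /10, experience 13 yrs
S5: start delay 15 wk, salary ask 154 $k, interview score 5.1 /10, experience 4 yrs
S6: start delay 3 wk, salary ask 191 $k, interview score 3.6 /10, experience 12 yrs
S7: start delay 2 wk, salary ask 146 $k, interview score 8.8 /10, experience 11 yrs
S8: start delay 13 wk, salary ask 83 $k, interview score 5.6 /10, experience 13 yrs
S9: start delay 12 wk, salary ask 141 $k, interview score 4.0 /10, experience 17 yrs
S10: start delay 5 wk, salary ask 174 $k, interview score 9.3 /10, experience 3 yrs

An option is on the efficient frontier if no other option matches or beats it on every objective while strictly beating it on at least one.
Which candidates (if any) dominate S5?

S3: start delay 14≤15, salary ask 115≤154, interview score 9.4≥5.1, experience 17≥4 — dominates S5.
S4: start delay 9≤15, salary ask 98≤154, interview score 6.0≥5.1, experience 13≥4 — dominates S5.
S7: start delay 2≤15, salary ask 146≤154, interview score 8.8≥5.1, experience 11≥4 — dominates S5.
S8: start delay 13≤15, salary ask 83≤154, interview score 5.6≥5.1, experience 13≥4 — dominates S5.
Others (S1, S2, S6, S9, S10) are each worse than S5 on at least one objective.

S3, S4, S7, S8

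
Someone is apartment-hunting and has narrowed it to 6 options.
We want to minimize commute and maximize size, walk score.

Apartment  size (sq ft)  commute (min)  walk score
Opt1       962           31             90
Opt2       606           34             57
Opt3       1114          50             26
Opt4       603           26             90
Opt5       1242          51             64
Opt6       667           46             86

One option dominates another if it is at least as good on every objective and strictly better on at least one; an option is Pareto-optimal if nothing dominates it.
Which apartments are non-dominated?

Opt1, Opt3, Opt4, Opt5

Opt1: not dominated.
Opt2: dominated by Opt1 (size 962≥606, commute 31≤34, walk score 90≥57).
Opt3: not dominated.
Opt4: not dominated (best commute).
Opt5: not dominated (best size).
Opt6: dominated by Opt1 (size 962≥667, commute 31≤46, walk score 90≥86).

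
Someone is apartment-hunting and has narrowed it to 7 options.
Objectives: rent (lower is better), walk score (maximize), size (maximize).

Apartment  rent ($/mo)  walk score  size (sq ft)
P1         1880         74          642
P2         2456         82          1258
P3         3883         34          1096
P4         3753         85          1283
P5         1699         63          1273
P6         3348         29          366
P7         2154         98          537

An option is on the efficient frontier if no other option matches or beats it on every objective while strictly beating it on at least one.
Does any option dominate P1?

P2: worse on rent (2456 vs 1880).
P3: worse on rent (3883 vs 1880).
P4: worse on rent (3753 vs 1880).
P5: worse on walk score (63 vs 74).
P6: worse on rent (3348 vs 1880).
P7: worse on rent (2154 vs 1880).
No option is at least as good as P1 on every objective and strictly better on one.

No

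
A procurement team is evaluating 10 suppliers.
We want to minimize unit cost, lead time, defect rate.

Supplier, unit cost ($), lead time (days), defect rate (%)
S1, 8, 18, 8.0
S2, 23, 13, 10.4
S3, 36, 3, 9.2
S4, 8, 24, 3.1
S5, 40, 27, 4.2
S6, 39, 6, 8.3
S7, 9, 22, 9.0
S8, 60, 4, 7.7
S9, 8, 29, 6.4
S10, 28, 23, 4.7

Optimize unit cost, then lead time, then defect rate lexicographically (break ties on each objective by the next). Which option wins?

S1

First minimize unit cost: best is 8, kept {S1, S4, S9}.
Then minimize lead time: best is 18, kept {S1}.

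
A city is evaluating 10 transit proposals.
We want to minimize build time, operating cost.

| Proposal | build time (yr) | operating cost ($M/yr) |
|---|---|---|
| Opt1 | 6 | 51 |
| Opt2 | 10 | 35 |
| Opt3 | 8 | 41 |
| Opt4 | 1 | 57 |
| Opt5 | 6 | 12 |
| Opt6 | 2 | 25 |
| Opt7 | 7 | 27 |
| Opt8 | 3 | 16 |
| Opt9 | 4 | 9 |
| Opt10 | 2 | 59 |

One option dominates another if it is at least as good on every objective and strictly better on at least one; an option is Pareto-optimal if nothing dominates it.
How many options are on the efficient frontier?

Opt1: dominated by Opt5 (build time 6≤6, operating cost 12≤51).
Opt2: dominated by Opt5 (build time 6≤10, operating cost 12≤35).
Opt3: dominated by Opt5 (build time 6≤8, operating cost 12≤41).
Opt4: not dominated (best build time).
Opt5: dominated by Opt9 (build time 4≤6, operating cost 9≤12).
Opt6: not dominated.
Opt7: dominated by Opt5 (build time 6≤7, operating cost 12≤27).
Opt8: not dominated.
Opt9: not dominated (best operating cost).
Opt10: dominated by Opt4 (build time 1≤2, operating cost 57≤59).
Pareto-optimal: Opt4, Opt6, Opt8, Opt9 → 4.

4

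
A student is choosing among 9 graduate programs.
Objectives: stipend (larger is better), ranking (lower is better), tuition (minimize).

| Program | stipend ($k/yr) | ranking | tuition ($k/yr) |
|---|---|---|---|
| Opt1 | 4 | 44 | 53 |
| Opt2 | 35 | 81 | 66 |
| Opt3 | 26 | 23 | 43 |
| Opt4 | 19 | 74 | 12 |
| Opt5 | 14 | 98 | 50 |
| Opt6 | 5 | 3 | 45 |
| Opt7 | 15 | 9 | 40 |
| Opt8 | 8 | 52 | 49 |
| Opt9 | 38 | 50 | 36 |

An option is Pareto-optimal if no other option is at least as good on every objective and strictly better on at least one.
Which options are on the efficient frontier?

Opt3, Opt4, Opt6, Opt7, Opt9

Opt1: dominated by Opt3 (stipend 26≥4, ranking 23≤44, tuition 43≤53).
Opt2: dominated by Opt9 (stipend 38≥35, ranking 50≤81, tuition 36≤66).
Opt3: not dominated.
Opt4: not dominated (best tuition).
Opt5: dominated by Opt3 (stipend 26≥14, ranking 23≤98, tuition 43≤50).
Opt6: not dominated (best ranking).
Opt7: not dominated.
Opt8: dominated by Opt3 (stipend 26≥8, ranking 23≤52, tuition 43≤49).
Opt9: not dominated (best stipend).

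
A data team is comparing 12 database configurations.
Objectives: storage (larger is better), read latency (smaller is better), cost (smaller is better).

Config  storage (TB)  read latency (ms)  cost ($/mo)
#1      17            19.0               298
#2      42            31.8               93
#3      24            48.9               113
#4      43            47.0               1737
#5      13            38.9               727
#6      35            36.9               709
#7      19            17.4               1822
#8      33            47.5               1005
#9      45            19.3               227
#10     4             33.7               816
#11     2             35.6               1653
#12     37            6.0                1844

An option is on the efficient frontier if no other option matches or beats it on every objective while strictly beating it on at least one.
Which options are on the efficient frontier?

#1, #2, #7, #9, #12

#1: not dominated.
#2: not dominated (best cost).
#3: dominated by #2 (storage 42≥24, read latency 31.8≤48.9, cost 93≤113).
#4: dominated by #9 (storage 45≥43, read latency 19.3≤47.0, cost 227≤1737).
#5: dominated by #1 (storage 17≥13, read latency 19.0≤38.9, cost 298≤727).
#6: dominated by #2 (storage 42≥35, read latency 31.8≤36.9, cost 93≤709).
#7: not dominated.
#8: dominated by #2 (storage 42≥33, read latency 31.8≤47.5, cost 93≤1005).
#9: not dominated (best storage).
#10: dominated by #1 (storage 17≥4, read latency 19.0≤33.7, cost 298≤816).
#11: dominated by #1 (storage 17≥2, read latency 19.0≤35.6, cost 298≤1653).
#12: not dominated (best read latency).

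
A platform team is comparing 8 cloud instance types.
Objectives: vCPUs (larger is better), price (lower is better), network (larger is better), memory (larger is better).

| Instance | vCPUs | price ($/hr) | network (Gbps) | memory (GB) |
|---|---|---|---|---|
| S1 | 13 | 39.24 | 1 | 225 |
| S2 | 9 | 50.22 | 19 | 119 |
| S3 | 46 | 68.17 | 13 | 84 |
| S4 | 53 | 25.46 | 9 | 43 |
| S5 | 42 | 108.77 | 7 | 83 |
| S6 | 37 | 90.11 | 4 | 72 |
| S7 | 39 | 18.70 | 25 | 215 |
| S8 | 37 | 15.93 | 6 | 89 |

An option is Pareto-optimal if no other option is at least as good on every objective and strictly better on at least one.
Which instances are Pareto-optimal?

S1, S3, S4, S7, S8

S1: not dominated (best memory).
S2: dominated by S7 (vCPUs 39≥9, price 18.70≤50.22, network 25≥19, memory 215≥119).
S3: not dominated.
S4: not dominated (best vCPUs).
S5: dominated by S3 (vCPUs 46≥42, price 68.17≤108.77, network 13≥7, memory 84≥83).
S6: dominated by S3 (vCPUs 46≥37, price 68.17≤90.11, network 13≥4, memory 84≥72).
S7: not dominated (best network).
S8: not dominated (best price).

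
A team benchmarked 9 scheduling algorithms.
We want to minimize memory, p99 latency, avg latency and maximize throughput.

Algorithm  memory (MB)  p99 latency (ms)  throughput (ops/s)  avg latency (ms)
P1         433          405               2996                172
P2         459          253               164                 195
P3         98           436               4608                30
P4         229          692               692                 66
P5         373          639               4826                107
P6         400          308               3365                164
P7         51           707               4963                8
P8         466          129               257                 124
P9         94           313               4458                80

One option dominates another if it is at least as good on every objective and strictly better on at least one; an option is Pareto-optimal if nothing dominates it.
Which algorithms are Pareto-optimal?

P1: dominated by P6 (memory 400≤433, p99 latency 308≤405, throughput 3365≥2996, avg latency 164≤172).
P2: not dominated.
P3: not dominated.
P4: dominated by P3 (memory 98≤229, p99 latency 436≤692, throughput 4608≥692, avg latency 30≤66).
P5: not dominated.
P6: not dominated.
P7: not dominated (best memory).
P8: not dominated (best p99 latency).
P9: not dominated.

P2, P3, P5, P6, P7, P8, P9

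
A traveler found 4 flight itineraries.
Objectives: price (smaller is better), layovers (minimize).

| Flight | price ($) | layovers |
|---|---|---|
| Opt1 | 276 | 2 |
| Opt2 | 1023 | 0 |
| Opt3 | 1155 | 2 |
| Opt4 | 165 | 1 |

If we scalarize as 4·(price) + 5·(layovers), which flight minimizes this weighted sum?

Opt1: 4·276 + 5·2 = 1114
Opt2: 4·1023 + 5·0 = 4092
Opt3: 4·1155 + 5·2 = 4630
Opt4: 4·165 + 5·1 = 665
Lowest: Opt4 at 665.

Opt4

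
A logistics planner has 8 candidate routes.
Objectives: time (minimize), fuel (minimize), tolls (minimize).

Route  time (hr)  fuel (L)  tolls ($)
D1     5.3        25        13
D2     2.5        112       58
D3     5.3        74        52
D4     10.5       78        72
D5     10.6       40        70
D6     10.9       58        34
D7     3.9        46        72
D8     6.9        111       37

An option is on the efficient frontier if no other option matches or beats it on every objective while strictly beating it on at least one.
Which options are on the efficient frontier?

D1: not dominated (best fuel).
D2: not dominated (best time).
D3: dominated by D1 (time 5.3≤5.3, fuel 25≤74, tolls 13≤52).
D4: dominated by D1 (time 5.3≤10.5, fuel 25≤78, tolls 13≤72).
D5: dominated by D1 (time 5.3≤10.6, fuel 25≤40, tolls 13≤70).
D6: dominated by D1 (time 5.3≤10.9, fuel 25≤58, tolls 13≤34).
D7: not dominated.
D8: dominated by D1 (time 5.3≤6.9, fuel 25≤111, tolls 13≤37).

D1, D2, D7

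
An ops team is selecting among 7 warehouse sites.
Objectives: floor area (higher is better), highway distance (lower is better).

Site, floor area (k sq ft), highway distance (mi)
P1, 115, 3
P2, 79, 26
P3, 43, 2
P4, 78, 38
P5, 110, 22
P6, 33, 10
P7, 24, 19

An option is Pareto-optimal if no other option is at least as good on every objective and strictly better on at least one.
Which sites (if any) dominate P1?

P2: worse on floor area (79 vs 115).
P3: worse on floor area (43 vs 115).
P4: worse on floor area (78 vs 115).
P5: worse on floor area (110 vs 115).
P6: worse on floor area (33 vs 115).
P7: worse on floor area (24 vs 115).
No option dominates P1.

none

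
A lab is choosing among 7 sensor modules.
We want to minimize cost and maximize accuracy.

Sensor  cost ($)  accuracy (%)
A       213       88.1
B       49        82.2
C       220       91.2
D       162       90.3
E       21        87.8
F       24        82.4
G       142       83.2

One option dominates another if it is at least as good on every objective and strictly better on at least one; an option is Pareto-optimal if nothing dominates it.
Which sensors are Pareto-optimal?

C, D, E

A: dominated by D (cost 162≤213, accuracy 90.3≥88.1).
B: dominated by E (cost 21≤49, accuracy 87.8≥82.2).
C: not dominated (best accuracy).
D: not dominated.
E: not dominated (best cost).
F: dominated by E (cost 21≤24, accuracy 87.8≥82.4).
G: dominated by E (cost 21≤142, accuracy 87.8≥83.2).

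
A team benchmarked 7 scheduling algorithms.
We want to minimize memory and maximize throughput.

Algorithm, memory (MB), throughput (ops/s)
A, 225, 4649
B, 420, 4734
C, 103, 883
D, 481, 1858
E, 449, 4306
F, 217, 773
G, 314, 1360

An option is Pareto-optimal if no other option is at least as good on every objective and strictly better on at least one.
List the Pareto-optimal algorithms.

A, B, C

A: not dominated.
B: not dominated (best throughput).
C: not dominated (best memory).
D: dominated by A (memory 225≤481, throughput 4649≥1858).
E: dominated by A (memory 225≤449, throughput 4649≥4306).
F: dominated by C (memory 103≤217, throughput 883≥773).
G: dominated by A (memory 225≤314, throughput 4649≥1360).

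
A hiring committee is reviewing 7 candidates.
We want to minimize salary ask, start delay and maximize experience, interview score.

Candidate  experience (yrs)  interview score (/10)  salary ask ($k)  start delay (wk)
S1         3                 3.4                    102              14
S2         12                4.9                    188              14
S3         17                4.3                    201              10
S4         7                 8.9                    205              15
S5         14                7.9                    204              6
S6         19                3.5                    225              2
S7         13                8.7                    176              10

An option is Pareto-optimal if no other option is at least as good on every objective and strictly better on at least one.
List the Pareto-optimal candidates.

S1, S3, S4, S5, S6, S7

S1: not dominated (best salary ask).
S2: dominated by S7 (experience 13≥12, interview score 8.7≥4.9, salary ask 176≤188, start delay 10≤14).
S3: not dominated.
S4: not dominated (best interview score).
S5: not dominated.
S6: not dominated (best experience).
S7: not dominated.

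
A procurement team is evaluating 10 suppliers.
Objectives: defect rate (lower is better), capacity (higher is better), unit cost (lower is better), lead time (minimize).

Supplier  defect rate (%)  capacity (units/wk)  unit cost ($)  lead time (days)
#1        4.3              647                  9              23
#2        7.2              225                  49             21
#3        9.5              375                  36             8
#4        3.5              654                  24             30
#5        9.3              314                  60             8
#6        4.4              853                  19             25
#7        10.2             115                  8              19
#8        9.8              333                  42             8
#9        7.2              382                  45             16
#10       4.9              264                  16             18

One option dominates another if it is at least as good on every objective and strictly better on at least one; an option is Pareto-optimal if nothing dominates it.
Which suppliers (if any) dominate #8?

#3

#3: defect rate 9.5≤9.8, capacity 375≥333, unit cost 36≤42, lead time 8≤8 — dominates #8.
Others (#1, #2, #4, #5, #6, #7, #9, #10) are each worse than #8 on at least one objective.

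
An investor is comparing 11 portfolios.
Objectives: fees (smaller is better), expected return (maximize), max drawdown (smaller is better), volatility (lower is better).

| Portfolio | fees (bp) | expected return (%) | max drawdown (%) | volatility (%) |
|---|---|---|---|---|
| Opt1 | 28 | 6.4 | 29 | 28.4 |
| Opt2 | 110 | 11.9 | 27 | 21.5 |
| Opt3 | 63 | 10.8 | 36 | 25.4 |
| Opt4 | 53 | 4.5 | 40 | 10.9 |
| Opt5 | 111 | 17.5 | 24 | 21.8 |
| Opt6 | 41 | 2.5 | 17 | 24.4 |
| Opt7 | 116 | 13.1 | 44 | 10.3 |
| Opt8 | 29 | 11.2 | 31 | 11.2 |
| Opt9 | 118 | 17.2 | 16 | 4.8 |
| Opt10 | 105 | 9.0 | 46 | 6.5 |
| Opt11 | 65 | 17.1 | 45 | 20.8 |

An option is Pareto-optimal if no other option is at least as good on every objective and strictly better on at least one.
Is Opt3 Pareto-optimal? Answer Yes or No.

Opt8 vs Opt3: fees 29≤63, expected return 11.2≥10.8, max drawdown 31≤36, volatility 11.2≤25.4 — Opt8 is at least as good on every objective and strictly better on at least one, so Opt8 dominates Opt3.

No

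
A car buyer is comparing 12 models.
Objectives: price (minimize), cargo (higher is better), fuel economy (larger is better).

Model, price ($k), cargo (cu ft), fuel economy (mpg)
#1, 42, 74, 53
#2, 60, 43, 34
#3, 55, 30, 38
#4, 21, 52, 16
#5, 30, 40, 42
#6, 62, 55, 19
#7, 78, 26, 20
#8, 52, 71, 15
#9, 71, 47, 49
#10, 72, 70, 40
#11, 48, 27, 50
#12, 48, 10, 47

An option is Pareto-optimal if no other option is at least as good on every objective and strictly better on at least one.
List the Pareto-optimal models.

#1, #4, #5

#1: not dominated (best cargo).
#2: dominated by #1 (price 42≤60, cargo 74≥43, fuel economy 53≥34).
#3: dominated by #1 (price 42≤55, cargo 74≥30, fuel economy 53≥38).
#4: not dominated (best price).
#5: not dominated.
#6: dominated by #1 (price 42≤62, cargo 74≥55, fuel economy 53≥19).
#7: dominated by #1 (price 42≤78, cargo 74≥26, fuel economy 53≥20).
#8: dominated by #1 (price 42≤52, cargo 74≥71, fuel economy 53≥15).
#9: dominated by #1 (price 42≤71, cargo 74≥47, fuel economy 53≥49).
#10: dominated by #1 (price 42≤72, cargo 74≥70, fuel economy 53≥40).
#11: dominated by #1 (price 42≤48, cargo 74≥27, fuel economy 53≥50).
#12: dominated by #1 (price 42≤48, cargo 74≥10, fuel economy 53≥47).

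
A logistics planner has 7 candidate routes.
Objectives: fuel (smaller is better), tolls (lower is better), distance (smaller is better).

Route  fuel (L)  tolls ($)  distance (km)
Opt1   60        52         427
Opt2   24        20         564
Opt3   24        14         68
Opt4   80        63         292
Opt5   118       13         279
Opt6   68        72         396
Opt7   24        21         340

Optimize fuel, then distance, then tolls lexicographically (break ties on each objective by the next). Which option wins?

First minimize fuel: best is 24, kept {Opt2, Opt3, Opt7}.
Then minimize distance: best is 68, kept {Opt3}.

Opt3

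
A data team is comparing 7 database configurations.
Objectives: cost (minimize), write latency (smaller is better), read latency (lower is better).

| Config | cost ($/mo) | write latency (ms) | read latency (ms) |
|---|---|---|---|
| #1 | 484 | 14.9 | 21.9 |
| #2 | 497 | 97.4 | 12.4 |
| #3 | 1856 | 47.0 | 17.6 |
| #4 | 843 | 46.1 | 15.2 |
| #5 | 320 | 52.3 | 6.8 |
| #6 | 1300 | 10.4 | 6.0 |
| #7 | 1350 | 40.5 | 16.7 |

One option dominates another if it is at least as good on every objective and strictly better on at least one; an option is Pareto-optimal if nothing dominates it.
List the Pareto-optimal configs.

#1, #4, #5, #6

#1: not dominated.
#2: dominated by #5 (cost 320≤497, write latency 52.3≤97.4, read latency 6.8≤12.4).
#3: dominated by #4 (cost 843≤1856, write latency 46.1≤47.0, read latency 15.2≤17.6).
#4: not dominated.
#5: not dominated (best cost).
#6: not dominated (best write latency).
#7: dominated by #6 (cost 1300≤1350, write latency 10.4≤40.5, read latency 6.0≤16.7).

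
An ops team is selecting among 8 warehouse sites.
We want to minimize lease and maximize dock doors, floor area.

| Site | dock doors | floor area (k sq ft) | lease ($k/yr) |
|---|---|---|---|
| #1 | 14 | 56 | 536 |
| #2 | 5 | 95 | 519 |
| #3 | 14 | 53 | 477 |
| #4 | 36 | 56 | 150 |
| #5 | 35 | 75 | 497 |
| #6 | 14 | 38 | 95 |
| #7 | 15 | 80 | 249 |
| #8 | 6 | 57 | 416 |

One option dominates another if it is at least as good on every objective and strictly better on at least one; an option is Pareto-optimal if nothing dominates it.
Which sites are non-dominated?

#1: dominated by #4 (dock doors 36≥14, floor area 56≥56, lease 150≤536).
#2: not dominated (best floor area).
#3: dominated by #4 (dock doors 36≥14, floor area 56≥53, lease 150≤477).
#4: not dominated (best dock doors).
#5: not dominated.
#6: not dominated (best lease).
#7: not dominated.
#8: dominated by #7 (dock doors 15≥6, floor area 80≥57, lease 249≤416).

#2, #4, #5, #6, #7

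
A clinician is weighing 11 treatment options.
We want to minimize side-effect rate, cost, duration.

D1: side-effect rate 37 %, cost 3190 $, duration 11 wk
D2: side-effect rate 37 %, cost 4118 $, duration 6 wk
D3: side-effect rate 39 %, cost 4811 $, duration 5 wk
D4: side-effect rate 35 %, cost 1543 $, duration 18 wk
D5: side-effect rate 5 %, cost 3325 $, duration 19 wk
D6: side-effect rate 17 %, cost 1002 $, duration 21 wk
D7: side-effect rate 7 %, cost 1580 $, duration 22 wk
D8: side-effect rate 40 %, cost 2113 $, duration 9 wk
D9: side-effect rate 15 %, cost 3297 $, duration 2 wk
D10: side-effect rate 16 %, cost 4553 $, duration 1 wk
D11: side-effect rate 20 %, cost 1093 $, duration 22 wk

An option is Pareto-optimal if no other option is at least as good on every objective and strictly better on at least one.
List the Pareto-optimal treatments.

D1, D4, D5, D6, D7, D8, D9, D10

D1: not dominated.
D2: dominated by D9 (side-effect rate 15≤37, cost 3297≤4118, duration 2≤6).
D3: dominated by D9 (side-effect rate 15≤39, cost 3297≤4811, duration 2≤5).
D4: not dominated.
D5: not dominated (best side-effect rate).
D6: not dominated (best cost).
D7: not dominated.
D8: not dominated.
D9: not dominated.
D10: not dominated (best duration).
D11: dominated by D6 (side-effect rate 17≤20, cost 1002≤1093, duration 21≤22).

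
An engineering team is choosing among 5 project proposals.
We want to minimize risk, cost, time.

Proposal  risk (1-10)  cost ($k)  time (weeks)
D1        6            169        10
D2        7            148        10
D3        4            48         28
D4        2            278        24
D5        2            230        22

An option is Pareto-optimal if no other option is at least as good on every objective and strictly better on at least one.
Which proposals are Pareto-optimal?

D1, D2, D3, D5

D1: not dominated.
D2: not dominated.
D3: not dominated (best cost).
D4: dominated by D5 (risk 2≤2, cost 230≤278, time 22≤24).
D5: not dominated.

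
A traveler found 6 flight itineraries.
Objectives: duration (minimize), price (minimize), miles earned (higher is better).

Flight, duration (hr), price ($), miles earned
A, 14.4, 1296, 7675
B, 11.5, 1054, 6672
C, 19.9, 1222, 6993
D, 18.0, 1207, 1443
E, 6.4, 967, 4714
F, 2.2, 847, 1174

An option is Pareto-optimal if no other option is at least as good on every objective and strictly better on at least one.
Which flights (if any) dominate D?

B: duration 11.5≤18.0, price 1054≤1207, miles earned 6672≥1443 — dominates D.
E: duration 6.4≤18.0, price 967≤1207, miles earned 4714≥1443 — dominates D.
Others (A, C, F) are each worse than D on at least one objective.

B, E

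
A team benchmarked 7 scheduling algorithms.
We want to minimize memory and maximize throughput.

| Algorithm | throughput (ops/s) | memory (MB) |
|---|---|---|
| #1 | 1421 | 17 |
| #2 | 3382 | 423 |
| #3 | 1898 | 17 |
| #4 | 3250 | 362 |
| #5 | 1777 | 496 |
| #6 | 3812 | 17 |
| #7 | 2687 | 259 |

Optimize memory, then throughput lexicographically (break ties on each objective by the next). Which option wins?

First minimize memory: best is 17, kept {#1, #3, #6}.
Then maximize throughput: best is 3812, kept {#6}.

#6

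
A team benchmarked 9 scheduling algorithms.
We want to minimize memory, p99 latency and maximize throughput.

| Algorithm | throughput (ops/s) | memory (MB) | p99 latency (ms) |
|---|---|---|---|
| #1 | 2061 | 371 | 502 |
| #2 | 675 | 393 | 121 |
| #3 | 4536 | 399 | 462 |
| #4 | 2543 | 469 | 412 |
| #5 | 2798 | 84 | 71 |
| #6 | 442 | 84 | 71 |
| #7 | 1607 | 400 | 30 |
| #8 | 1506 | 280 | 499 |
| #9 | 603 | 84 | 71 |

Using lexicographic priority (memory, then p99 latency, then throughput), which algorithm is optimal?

#5

First minimize memory: best is 84, kept {#5, #6, #9}.
Then minimize p99 latency: best is 71, kept {#5, #6, #9}.
Then maximize throughput: best is 2798, kept {#5}.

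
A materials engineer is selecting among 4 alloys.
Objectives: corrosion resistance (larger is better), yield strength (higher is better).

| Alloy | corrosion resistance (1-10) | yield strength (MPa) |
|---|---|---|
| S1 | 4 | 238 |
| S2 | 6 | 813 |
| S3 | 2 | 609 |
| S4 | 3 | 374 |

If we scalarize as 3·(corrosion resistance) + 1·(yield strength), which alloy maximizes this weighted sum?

S2

S1: 3·4 + 1·238 = 250
S2: 3·6 + 1·813 = 831
S3: 3·2 + 1·609 = 615
S4: 3·3 + 1·374 = 383
Highest: S2 at 831.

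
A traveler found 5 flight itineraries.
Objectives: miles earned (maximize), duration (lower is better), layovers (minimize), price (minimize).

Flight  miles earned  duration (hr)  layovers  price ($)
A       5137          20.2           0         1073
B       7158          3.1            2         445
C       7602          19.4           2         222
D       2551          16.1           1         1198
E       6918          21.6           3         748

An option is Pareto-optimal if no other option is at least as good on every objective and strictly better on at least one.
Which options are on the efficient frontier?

A: not dominated (best layovers).
B: not dominated (best duration).
C: not dominated (best miles earned).
D: not dominated.
E: dominated by B (miles earned 7158≥6918, duration 3.1≤21.6, layovers 2≤3, price 445≤748).

A, B, C, D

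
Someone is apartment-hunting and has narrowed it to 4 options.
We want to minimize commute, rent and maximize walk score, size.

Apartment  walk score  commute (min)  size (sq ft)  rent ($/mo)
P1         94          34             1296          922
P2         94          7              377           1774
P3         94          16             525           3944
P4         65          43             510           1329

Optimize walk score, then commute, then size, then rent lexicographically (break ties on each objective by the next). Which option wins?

P2

First maximize walk score: best is 94, kept {P1, P2, P3}.
Then minimize commute: best is 7, kept {P2}.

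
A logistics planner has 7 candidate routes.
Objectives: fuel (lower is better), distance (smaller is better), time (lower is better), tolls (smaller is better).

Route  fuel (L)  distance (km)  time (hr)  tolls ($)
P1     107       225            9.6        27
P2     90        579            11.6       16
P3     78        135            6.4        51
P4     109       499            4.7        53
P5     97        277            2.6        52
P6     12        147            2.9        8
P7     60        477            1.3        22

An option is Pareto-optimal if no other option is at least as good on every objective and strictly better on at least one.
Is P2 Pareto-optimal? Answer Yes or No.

No

P6 vs P2: fuel 12≤90, distance 147≤579, time 2.9≤11.6, tolls 8≤16 — P6 is at least as good on every objective and strictly better on at least one, so P6 dominates P2.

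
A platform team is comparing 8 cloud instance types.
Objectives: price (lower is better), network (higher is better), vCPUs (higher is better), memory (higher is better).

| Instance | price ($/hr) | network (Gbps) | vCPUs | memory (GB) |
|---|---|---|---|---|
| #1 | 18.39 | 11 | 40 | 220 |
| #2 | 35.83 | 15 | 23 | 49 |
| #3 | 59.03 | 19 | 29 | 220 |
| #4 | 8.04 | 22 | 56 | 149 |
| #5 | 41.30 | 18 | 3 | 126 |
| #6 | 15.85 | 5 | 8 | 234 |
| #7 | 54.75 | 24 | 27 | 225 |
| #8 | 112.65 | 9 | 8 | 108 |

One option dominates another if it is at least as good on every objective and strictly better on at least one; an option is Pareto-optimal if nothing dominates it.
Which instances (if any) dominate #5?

#4

#4: price 8.04≤41.30, network 22≥18, vCPUs 56≥3, memory 149≥126 — dominates #5.
Others (#1, #2, #3, #6, #7, #8) are each worse than #5 on at least one objective.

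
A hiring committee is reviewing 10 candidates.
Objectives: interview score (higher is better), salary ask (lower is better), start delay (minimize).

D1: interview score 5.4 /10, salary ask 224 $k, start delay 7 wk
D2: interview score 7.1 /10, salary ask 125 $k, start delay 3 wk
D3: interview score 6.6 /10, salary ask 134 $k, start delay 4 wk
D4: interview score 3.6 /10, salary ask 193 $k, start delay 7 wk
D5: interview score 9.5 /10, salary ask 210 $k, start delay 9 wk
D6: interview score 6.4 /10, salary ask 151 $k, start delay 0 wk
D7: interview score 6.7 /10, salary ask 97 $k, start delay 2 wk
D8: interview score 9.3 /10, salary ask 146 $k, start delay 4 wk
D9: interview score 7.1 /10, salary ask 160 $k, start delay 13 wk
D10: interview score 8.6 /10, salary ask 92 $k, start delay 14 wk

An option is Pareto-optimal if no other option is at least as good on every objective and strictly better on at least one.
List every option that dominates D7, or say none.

D1: worse on interview score (5.4 vs 6.7).
D2: worse on salary ask (125 vs 97).
D3: worse on interview score (6.6 vs 6.7).
D4: worse on interview score (3.6 vs 6.7).
D5: worse on salary ask (210 vs 97).
D6: worse on interview score (6.4 vs 6.7).
D8: worse on salary ask (146 vs 97).
D9: worse on salary ask (160 vs 97).
D10: worse on start delay (14 vs 2).
No option dominates D7.

none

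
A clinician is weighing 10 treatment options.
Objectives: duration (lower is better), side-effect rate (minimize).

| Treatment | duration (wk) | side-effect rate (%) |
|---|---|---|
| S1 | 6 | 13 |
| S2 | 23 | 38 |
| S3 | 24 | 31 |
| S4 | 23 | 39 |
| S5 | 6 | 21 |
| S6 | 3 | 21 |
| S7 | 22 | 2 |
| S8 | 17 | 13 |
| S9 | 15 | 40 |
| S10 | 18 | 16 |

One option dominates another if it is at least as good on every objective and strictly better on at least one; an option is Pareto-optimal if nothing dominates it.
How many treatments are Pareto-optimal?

3

S1: not dominated.
S2: dominated by S1 (duration 6≤23, side-effect rate 13≤38).
S3: dominated by S1 (duration 6≤24, side-effect rate 13≤31).
S4: dominated by S1 (duration 6≤23, side-effect rate 13≤39).
S5: dominated by S1 (duration 6≤6, side-effect rate 13≤21).
S6: not dominated (best duration).
S7: not dominated (best side-effect rate).
S8: dominated by S1 (duration 6≤17, side-effect rate 13≤13).
S9: dominated by S1 (duration 6≤15, side-effect rate 13≤40).
S10: dominated by S1 (duration 6≤18, side-effect rate 13≤16).
Pareto-optimal: S1, S6, S7 → 3.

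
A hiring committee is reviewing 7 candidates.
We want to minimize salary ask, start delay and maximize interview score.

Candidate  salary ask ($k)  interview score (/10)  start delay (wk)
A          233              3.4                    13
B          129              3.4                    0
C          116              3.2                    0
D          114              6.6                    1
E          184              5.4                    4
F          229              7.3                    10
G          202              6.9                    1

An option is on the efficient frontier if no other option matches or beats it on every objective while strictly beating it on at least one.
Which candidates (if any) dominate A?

B, D, E, F, G

B: salary ask 129≤233, interview score 3.4≥3.4, start delay 0≤13 — dominates A.
D: salary ask 114≤233, interview score 6.6≥3.4, start delay 1≤13 — dominates A.
E: salary ask 184≤233, interview score 5.4≥3.4, start delay 4≤13 — dominates A.
F: salary ask 229≤233, interview score 7.3≥3.4, start delay 10≤13 — dominates A.
G: salary ask 202≤233, interview score 6.9≥3.4, start delay 1≤13 — dominates A.
Others (C) are each worse than A on at least one objective.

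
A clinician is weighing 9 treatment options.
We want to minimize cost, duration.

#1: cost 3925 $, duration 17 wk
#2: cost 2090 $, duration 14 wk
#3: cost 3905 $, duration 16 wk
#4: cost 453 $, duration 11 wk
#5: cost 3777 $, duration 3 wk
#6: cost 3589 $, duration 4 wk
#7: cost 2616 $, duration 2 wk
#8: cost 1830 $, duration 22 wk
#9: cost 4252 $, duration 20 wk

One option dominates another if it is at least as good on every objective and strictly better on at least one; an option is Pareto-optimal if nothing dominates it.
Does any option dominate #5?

Yes

#7 vs #5: cost 2616≤3777, duration 2≤3 — #7 is at least as good on every objective and strictly better on at least one, so #7 dominates #5.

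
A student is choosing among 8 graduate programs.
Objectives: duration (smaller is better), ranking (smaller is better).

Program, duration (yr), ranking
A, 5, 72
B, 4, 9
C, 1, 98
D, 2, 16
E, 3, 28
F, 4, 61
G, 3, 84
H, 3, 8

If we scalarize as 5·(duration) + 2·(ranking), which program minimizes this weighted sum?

A: 5·5 + 2·72 = 169
B: 5·4 + 2·9 = 38
C: 5·1 + 2·98 = 201
D: 5·2 + 2·16 = 42
E: 5·3 + 2·28 = 71
F: 5·4 + 2·61 = 142
G: 5·3 + 2·84 = 183
H: 5·3 + 2·8 = 31
Lowest: H at 31.

H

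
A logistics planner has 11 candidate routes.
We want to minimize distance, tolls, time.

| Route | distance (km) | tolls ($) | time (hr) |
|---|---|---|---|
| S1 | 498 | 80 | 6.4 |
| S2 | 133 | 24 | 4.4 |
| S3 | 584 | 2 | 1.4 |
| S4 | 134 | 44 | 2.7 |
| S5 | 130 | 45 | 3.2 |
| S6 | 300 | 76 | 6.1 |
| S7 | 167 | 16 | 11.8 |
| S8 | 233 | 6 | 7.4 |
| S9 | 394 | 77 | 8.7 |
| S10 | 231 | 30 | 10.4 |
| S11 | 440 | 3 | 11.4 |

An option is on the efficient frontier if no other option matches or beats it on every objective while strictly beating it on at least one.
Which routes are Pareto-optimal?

S2, S3, S4, S5, S7, S8, S11

S1: dominated by S2 (distance 133≤498, tolls 24≤80, time 4.4≤6.4).
S2: not dominated.
S3: not dominated (best tolls).
S4: not dominated.
S5: not dominated (best distance).
S6: dominated by S2 (distance 133≤300, tolls 24≤76, time 4.4≤6.1).
S7: not dominated.
S8: not dominated.
S9: dominated by S2 (distance 133≤394, tolls 24≤77, time 4.4≤8.7).
S10: dominated by S2 (distance 133≤231, tolls 24≤30, time 4.4≤10.4).
S11: not dominated.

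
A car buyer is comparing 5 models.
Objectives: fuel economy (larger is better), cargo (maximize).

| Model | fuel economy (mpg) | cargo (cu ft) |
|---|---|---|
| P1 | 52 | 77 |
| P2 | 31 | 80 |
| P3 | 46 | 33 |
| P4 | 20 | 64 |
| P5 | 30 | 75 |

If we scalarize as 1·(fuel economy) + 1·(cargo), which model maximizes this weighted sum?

P1: 1·52 + 1·77 = 129
P2: 1·31 + 1·80 = 111
P3: 1·46 + 1·33 = 79
P4: 1·20 + 1·64 = 84
P5: 1·30 + 1·75 = 105
Highest: P1 at 129.

P1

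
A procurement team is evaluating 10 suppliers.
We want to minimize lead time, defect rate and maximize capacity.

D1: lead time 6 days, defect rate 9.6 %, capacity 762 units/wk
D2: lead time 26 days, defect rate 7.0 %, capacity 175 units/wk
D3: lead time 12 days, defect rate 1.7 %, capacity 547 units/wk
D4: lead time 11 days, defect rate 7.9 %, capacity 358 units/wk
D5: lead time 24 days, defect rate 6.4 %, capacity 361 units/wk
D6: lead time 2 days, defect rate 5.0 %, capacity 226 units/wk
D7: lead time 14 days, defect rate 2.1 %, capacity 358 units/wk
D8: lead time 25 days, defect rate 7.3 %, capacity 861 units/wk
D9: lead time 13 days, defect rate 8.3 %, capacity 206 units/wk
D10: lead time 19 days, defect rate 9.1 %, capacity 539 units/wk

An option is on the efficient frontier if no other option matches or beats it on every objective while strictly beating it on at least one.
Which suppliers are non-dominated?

D1: not dominated.
D2: dominated by D3 (lead time 12≤26, defect rate 1.7≤7.0, capacity 547≥175).
D3: not dominated (best defect rate).
D4: not dominated.
D5: dominated by D3 (lead time 12≤24, defect rate 1.7≤6.4, capacity 547≥361).
D6: not dominated (best lead time).
D7: dominated by D3 (lead time 12≤14, defect rate 1.7≤2.1, capacity 547≥358).
D8: not dominated (best capacity).
D9: dominated by D3 (lead time 12≤13, defect rate 1.7≤8.3, capacity 547≥206).
D10: dominated by D3 (lead time 12≤19, defect rate 1.7≤9.1, capacity 547≥539).

D1, D3, D4, D6, D8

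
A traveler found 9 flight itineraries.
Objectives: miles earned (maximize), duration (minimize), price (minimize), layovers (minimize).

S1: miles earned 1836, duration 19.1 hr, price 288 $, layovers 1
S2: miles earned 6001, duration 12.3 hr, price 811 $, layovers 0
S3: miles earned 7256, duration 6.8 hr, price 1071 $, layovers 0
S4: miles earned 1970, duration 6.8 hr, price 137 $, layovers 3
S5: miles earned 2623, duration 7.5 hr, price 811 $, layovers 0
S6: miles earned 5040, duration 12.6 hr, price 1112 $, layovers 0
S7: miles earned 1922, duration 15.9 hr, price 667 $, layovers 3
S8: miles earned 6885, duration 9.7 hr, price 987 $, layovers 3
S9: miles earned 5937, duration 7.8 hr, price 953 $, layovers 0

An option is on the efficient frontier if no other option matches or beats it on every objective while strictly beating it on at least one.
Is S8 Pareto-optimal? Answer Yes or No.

Yes

S1: worse on miles earned (1836 vs 6885).
S2: worse on miles earned (6001 vs 6885).
S3: worse on price (1071 vs 987).
S4: worse on miles earned (1970 vs 6885).
S5: worse on miles earned (2623 vs 6885).
S6: worse on miles earned (5040 vs 6885).
S7: worse on miles earned (1922 vs 6885).
S9: worse on miles earned (5937 vs 6885).
No option is at least as good as S8 on every objective and strictly better on one.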